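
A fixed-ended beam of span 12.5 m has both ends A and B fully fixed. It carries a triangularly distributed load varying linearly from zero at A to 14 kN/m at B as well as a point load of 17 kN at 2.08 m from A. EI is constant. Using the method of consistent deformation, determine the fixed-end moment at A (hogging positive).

Take the two fixed-end moments M_A, M_B as redundants; the released structure is the simple span AB.
Simple-span end rotations at A and B under the given loads:
  at A: triangular load, peak 14: 7w₀L³/(360EI) = 531.7/EI
  at B: triangular load, peak 14: w₀L³/(45EI) = 607.6/EI
  at A: point load 17 at a = 2.08: Pab(L + b)/(6LEI) = 112.6/EI
  at B: point load 17 at a = 2.08: Pab(L + a)/(6LEI) = 71.63/EI
  θ_A0 = 644.3/EI,  θ_B0 = 679.3/EI
Flexibility coefficients: a unit moment at one end gives L/(3EI) there and L/(6EI) at the far end, so f₁₁ = f₂₂ = 4.167/EI and f₁₂ = f₂₁ = 2.083/EI.
Compatibility — zero rotation at each built-in end:
  4.167 M_A + 2.083 M_B = 644.3
  2.083 M_A + 4.167 M_B = 679.3
Solving the pair gives M_A = 97.49 kN·m and M_B = 114.3 kN·m (hogging).

M_A = 97.49 kN·m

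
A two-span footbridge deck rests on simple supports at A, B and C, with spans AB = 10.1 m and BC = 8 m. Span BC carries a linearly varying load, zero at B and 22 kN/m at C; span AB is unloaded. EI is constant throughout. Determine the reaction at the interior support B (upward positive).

Insert a hinge at B; M_B is the redundant, and each span becomes simply supported.
Rotations at B on the released spans (each span's end-slope, ×1/EI):
  span BC: triangular load, peak 22: 7w₀L³/(360EI) = 219/EI
  relative rotation θ_0 = (0 + 219)/EI = 219/EI
A unit hogging moment at B produces rotation L₁/(3EI) + L₂/(3EI) = 6.033/EI.
Compatibility: M_B·(L₁+L₂)/(3EI) = θ_0, giving M_B = 36.3 kN·m (hogging).
Span AB, ΣM about A with M_B applied at B: R_B^{AB}·10.1 = 0 + 36.3, so R_B^{AB} = 3.594 kN and R_A = 0 − 3.594 = -3.594 kN.
Span BC, ΣM about C: R_B^{BC}·8 = 234.7 + 36.3, so R_B^{BC} = 33.87 kN and R_C = 88 − 33.87 = 54.13 kN.
R_B = 3.594 + 33.87 = 37.47 kN.

R_B = 37.47 kN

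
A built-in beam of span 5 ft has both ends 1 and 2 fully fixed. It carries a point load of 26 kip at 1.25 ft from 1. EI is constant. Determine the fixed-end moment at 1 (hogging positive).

Take the two fixed-end moments M_1, M_2 as redundants; the released structure is the simple span 12.
Simple-span end rotations at 1 and 2 under the given loads:
  at 1: point load 26 at a = 1.25: Pab(L + b)/(6LEI) = 35.55/EI
  at 2: point load 26 at a = 1.25: Pab(L + a)/(6LEI) = 25.39/EI
  θ_10 = 35.55/EI,  θ_20 = 25.39/EI
Flexibility coefficients: a unit moment at one end gives L/(3EI) there and L/(6EI) at the far end, so f₁₁ = f₂₂ = 1.667/EI and f₁₂ = f₂₁ = 0.8333/EI.
Compatibility — zero rotation at each built-in end:
  1.667 M_1 + 0.8333 M_2 = 35.55
  0.8333 M_1 + 1.667 M_2 = 25.39
Solving the pair gives M_1 = 18.28 kip·ft and M_2 = 6.094 kip·ft (hogging).

M_1 = 18.28 kip·ft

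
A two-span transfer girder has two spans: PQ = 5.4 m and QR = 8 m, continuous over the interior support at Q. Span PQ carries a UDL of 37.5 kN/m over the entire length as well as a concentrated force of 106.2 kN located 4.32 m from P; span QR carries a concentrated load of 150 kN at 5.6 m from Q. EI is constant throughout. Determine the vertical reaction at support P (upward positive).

R_P = 88.02 kN

Take M_Q as the redundant. Released structure: two simple spans PQ and QR with a hinge at Q.
Discontinuity in slope at Q on the released structure — sum the simple-span end rotations:
  span PQ: UDL 37.5: wL³/(24EI) = 246/EI
  span PQ: point load 106.2 at a = 4.32: Pab(L + a)/(6LEI) = 148.6/EI
  span QR: point load 150 at a = 5.6: Pab(L + b)/(6LEI) = 436.8/EI
  relative rotation θ_0 = (394.7 + 436.8)/EI = 831.5/EI
A unit hogging moment at Q produces rotation L₁/(3EI) + L₂/(3EI) = 4.467/EI.
Compatibility: M_Q·(L₁+L₂)/(3EI) = θ_0, giving M_Q = 186.2 kN·m (hogging).
Span PQ, ΣM about P with M_Q applied at Q: R_Q^{PQ}·5.4 = 1006 + 186.2, so R_Q^{PQ} = 220.7 kN and R_P = 308.7 − 220.7 = 88.02 kN.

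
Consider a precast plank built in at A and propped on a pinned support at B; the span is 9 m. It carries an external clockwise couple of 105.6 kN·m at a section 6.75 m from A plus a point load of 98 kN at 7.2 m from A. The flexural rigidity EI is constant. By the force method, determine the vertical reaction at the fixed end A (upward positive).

R_A = 12.51 kN

Take the reaction at B as the redundant and release it; the primary structure is a cantilever fixed at A.
Downward deflection at the released point B due to the loads:
  clockwise couple 105.6 at a = 6.75: M₀a(2L − a)/(2EI) = 4010/EI
  point load 98 at a = 7.2: Pa²(3L − a)/(6EI) = 16765/EI
  δ_0 = 20775/EI
Tip deflection under a unit load at B: L³/(3EI) = 243/EI.
The prop prevents deflection at B: R_B = δ_0/δ_{BB} = 20775/243 = 85.49 kN.
Vertical equilibrium: R_A = ΣP − R_B = 98 − 85.49 = 12.51 kN.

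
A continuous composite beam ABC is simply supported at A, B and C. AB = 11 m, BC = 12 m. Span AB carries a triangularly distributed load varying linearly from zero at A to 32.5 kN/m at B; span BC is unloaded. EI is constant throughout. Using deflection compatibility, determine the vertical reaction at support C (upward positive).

R_C = -10.45 kN

Release continuity at B by inserting a hinge; the redundant is the internal moment M_B. The primary structure is two simply-supported spans AB and BC.
Rotations at B on the released spans (each span's end-slope, ×1/EI):
  span AB: triangular load, peak 32.5: w₀L³/(45EI) = 961.3/EI
  relative rotation θ_0 = (961.3 + 0)/EI = 961.3/EI
A unit hogging moment at B produces rotation L₁/(3EI) + L₂/(3EI) = 7.667/EI.
Compatibility: M_B·(L₁+L₂)/(3EI) = θ_0, giving M_B = 125.4 kN·m (hogging).
Span BC, ΣM about C: R_B^{BC}·12 = 0 + 125.4, so R_B^{BC} = 10.45 kN and R_C = 0 − 10.45 = -10.45 kN.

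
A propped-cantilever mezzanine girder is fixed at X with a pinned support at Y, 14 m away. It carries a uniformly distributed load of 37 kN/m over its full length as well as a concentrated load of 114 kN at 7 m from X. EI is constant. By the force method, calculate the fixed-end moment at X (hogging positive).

Release the roller at Y. Primary structure: cantilever fixed at X.
Deflection at Y on the released cantilever, summing each load's contribution:
  UDL 37: wL⁴/(8EI) = 177674/EI
  point load 114 at a = 7: Pa²(3L − a)/(6EI) = 32585/EI
  δ_0 = 210259/EI
Flexibility coefficient — unit upward force at Y: δ_{YY} = L³/(3EI) = 914.7/EI.
The prop prevents deflection at Y: R_Y = δ_0/δ_{YY} = 210259/914.7 = 229.9 kN.
Moment equilibrium about X: M_X = Σ(load moments about X) − R_Y·L = 4424 − 229.9×14 = 1206 kN·m.

M_X = 1206 kN·m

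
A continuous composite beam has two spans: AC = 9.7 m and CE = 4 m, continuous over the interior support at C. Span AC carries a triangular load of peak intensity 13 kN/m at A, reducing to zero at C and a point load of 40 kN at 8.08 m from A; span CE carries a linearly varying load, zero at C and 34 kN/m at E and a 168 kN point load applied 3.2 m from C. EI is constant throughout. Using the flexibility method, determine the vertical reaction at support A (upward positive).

Take M_C as the redundant. Released structure: two simple spans AC and CE with a hinge at C.
Rotations at C on the released spans (each span's end-slope, ×1/EI):
  span AC: triangular load, peak 13: 7w₀L³/(360EI) = 230.7/EI
  span AC: point load 40 at a = 8.08: Pab(L + a)/(6LEI) = 160/EI
  span CE: triangular load, peak 34: 7w₀L³/(360EI) = 42.31/EI
  span CE: point load 168 at a = 3.2: Pab(L + b)/(6LEI) = 86.02/EI
  relative rotation θ_0 = (390.7 + 128.3)/EI = 519/EI
A unit hogging moment at C produces rotation L₁/(3EI) + L₂/(3EI) = 4.567/EI.
Slope continuity at C: θ_0 = M_C·4.567/EI, so M_C = 519/4.567 = 113.6 kN·m (hogging).
Span AC, ΣM about A with M_C applied at C: R_C^{AC}·9.7 = 527.1 + 113.6, so R_C^{AC} = 66.05 kN and R_A = 103 − 66.05 = 37 kN.

R_A = 37 kN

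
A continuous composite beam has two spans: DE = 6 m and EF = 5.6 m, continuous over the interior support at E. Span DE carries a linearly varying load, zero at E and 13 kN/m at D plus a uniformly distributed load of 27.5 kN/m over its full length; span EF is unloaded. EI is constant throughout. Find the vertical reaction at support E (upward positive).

Release continuity at E by inserting a hinge; the redundant is the internal moment M_E. The primary structure is two simply-supported spans DE and EF.
Discontinuity in slope at E on the released structure — sum the simple-span end rotations:
  span DE: triangular load, peak 13: 7w₀L³/(360EI) = 54.6/EI
  span DE: UDL 27.5: wL³/(24EI) = 247.5/EI
  relative rotation θ_0 = (302.1 + 0)/EI = 302.1/EI
A unit hogging moment at E produces rotation L₁/(3EI) + L₂/(3EI) = 3.867/EI.
Compatibility: M_E·(L₁+L₂)/(3EI) = θ_0, giving M_E = 78.13 kN·m (hogging).
Span DE, ΣM about D with M_E applied at E: R_E^{DE}·6 = 573 + 78.13, so R_E^{DE} = 108.5 kN and R_D = 204 − 108.5 = 95.48 kN.
Span EF, ΣM about F: R_E^{EF}·5.6 = 0 + 78.13, so R_E^{EF} = 13.95 kN and R_F = 0 − 13.95 = -13.95 kN.
R_E = 108.5 + 13.95 = 122.5 kN.

R_E = 122.5 kN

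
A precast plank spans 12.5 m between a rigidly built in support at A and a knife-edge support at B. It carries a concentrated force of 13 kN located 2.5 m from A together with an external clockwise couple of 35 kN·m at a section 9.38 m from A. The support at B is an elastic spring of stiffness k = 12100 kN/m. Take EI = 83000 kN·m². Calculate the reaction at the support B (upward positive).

Choose R_B as the redundant. The primary structure is the cantilever fixed at A.
Downward deflection at the released point B due to the loads:
  point load 13 at a = 2.5: Pa²(3L − a)/(6EI) = 474/EI
  clockwise couple 35 at a = 9.38: M₀a(2L − a)/(2EI) = 2564/EI
  δ_0 = 3038/EI
Tip deflection under a unit load at B: L³/(3EI) = 651/EI.
With EI = 83000 kN·m²: δ_0 = 0.036602 m and δ_{BB} = 0.007844 m/kN.
Compatibility — the spring shortens by R_B/k under the reaction it provides: δ_0 − R_B·δ_{BB} = R_B/k. With 1/k = 0.000083 m/kN, R_B = δ_0 / (δ_{BB} + 1/k) = 0.036602 / (0.007844 + 0.000083) = 4.618 kN.

R_B = 4.618 kN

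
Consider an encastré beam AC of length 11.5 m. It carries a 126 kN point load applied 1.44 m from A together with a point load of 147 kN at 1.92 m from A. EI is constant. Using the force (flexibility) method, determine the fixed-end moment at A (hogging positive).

Take the two fixed-end moments M_A, M_C as redundants; the released structure is the simple span AC.
Simple-span end rotations at A and C under the given loads:
  at A: point load 126 at a = 1.44: Pab(L + b)/(6LEI) = 570.3/EI
  at C: point load 126 at a = 1.44: Pab(L + a)/(6LEI) = 342.3/EI
  at A: point load 147 at a = 1.92: Pab(L + b)/(6LEI) = 826/EI
  at C: point load 147 at a = 1.92: Pab(L + a)/(6LEI) = 525.9/EI
  θ_A0 = 1396/EI,  θ_C0 = 868.2/EI
Flexibility coefficients: a unit moment at one end gives L/(3EI) there and L/(6EI) at the far end, so f₁₁ = f₂₂ = 3.833/EI and f₁₂ = f₂₁ = 1.917/EI.
Compatibility — zero rotation at each built-in end:
  3.833 M_A + 1.917 M_C = 1396
  1.917 M_A + 3.833 M_C = 868.2
Solving the pair gives M_A = 334.7 kN·m and M_C = 59.13 kN·m (hogging).

M_A = 334.7 kN·m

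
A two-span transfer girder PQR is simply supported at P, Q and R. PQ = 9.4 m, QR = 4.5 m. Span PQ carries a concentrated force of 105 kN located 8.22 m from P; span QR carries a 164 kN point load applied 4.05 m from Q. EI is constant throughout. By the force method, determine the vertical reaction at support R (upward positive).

Take M_Q as the redundant. Released structure: two simple spans PQ and QR with a hinge at Q.
End slopes at the hinge Q, treating each span as simply supported:
  span PQ: point load 105 at a = 8.22: Pab(L + a)/(6LEI) = 318.2/EI
  span QR: point load 164 at a = 4.05: Pab(L + b)/(6LEI) = 54.8/EI
  relative rotation θ_0 = (318.2 + 54.8)/EI = 373/EI
A unit hogging moment at Q produces rotation L₁/(3EI) + L₂/(3EI) = 4.633/EI.
Slope continuity at Q: θ_0 = M_Q·4.633/EI, so M_Q = 373/4.633 = 80.5 kN·m (hogging).
Span QR, ΣM about R: R_Q^{QR}·4.5 = 73.8 + 80.5, so R_Q^{QR} = 34.29 kN and R_R = 164 − 34.29 = 129.7 kN.

R_R = 129.7 kN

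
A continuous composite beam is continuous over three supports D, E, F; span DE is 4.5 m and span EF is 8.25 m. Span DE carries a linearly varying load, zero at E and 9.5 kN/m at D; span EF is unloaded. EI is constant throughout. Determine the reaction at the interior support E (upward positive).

Release continuity at E by inserting a hinge; the redundant is the internal moment M_E. The primary structure is two simply-supported spans DE and EF.
Rotations at E on the released spans (each span's end-slope, ×1/EI):
  span DE: triangular load, peak 9.5: 7w₀L³/(360EI) = 16.83/EI
  relative rotation θ_0 = (16.83 + 0)/EI = 16.83/EI
A unit hogging moment at E produces rotation L₁/(3EI) + L₂/(3EI) = 4.25/EI.
Slope continuity at E: θ_0 = M_E·4.25/EI, so M_E = 16.83/4.25 = 3.961 kN·m (hogging).
Span DE, ΣM about D with M_E applied at E: R_E^{DE}·4.5 = 32.06 + 3.961, so R_E^{DE} = 8.005 kN and R_D = 21.38 − 8.005 = 13.37 kN.
Span EF, ΣM about F: R_E^{EF}·8.25 = 0 + 3.961, so R_E^{EF} = 0.4801 kN and R_F = 0 − 0.4801 = -0.4801 kN.
R_E = 8.005 + 0.4801 = 8.485 kN.

R_E = 8.485 kN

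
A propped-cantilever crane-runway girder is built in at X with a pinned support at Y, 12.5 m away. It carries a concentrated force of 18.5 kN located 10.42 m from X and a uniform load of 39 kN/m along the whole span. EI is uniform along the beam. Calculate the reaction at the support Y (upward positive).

Release the roller at Y. Primary structure: cantilever fixed at X.
Primary-structure tip deflection at Y by superposition:
  point load 18.5 at a = 10.42: Pa²(3L − a)/(6EI) = 9066/EI
  UDL 39: wL⁴/(8EI) = 119019/EI
  δ_0 = 128084/EI
Flexibility coefficient — unit upward force at Y: δ_{YY} = L³/(3EI) = 651/EI.
Compatibility at Y: δ_0 − R_Y·δ_{YY} = 0, so R_Y = 128084/651 = 196.7 kN.

R_Y = 196.7 kN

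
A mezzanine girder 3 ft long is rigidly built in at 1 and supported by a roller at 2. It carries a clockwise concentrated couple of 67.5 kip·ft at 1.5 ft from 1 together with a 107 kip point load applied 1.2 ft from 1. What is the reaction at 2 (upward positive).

R_2 = 47.57 kip

Take the reaction at 2 as the redundant and release it; the primary structure is a cantilever fixed at 1.
Free-end deflection of the primary structure under the applied loading (downward +):
  clockwise couple 67.5 at a = 1.5: M₀a(2L − a)/(2EI) = 227.8/EI
  point load 107 at a = 1.2: Pa²(3L − a)/(6EI) = 200.3/EI
  δ_0 = 428.1/EI
Tip deflection under a unit load at 2: L³/(3EI) = 9/EI.
The prop prevents deflection at 2: R_2 = δ_0/δ_{22} = 428.1/9 = 47.57 kip.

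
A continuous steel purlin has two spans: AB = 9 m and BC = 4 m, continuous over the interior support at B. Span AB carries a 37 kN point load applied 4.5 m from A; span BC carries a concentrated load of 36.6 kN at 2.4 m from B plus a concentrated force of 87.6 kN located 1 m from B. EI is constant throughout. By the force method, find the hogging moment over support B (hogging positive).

M_B = 68.48 kN·m

Take M_B as the redundant. Released structure: two simple spans AB and BC with a hinge at B.
Rotations at B on the released spans (each span's end-slope, ×1/EI):
  span AB: point load 37 at a = 4.5: Pab(L + a)/(6LEI) = 187.3/EI
  span BC: point load 36.6 at a = 2.4: Pab(L + b)/(6LEI) = 32.79/EI
  span BC: point load 87.6 at a = 1: Pab(L + b)/(6LEI) = 76.65/EI
  relative rotation θ_0 = (187.3 + 109.4)/EI = 296.8/EI
A unit hogging moment at B produces rotation L₁/(3EI) + L₂/(3EI) = 4.333/EI.
Compatibility: M_B·(L₁+L₂)/(3EI) = θ_0, giving M_B = 68.48 kN·m (hogging).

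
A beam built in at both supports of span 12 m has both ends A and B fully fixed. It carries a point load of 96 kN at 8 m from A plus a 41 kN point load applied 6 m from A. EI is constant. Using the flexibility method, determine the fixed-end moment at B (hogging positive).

M_B = 232.2 kN·m

Take the two fixed-end moments M_A, M_B as redundants; the released structure is the simple span AB.
End rotations of the released simple span under the applied load (×1/EI):
  at A: point load 96 at a = 8: Pab(L + b)/(6LEI) = 682.7/EI
  at B: point load 96 at a = 8: Pab(L + a)/(6LEI) = 853.3/EI
  at A: point load 41 at a = 6: Pab(L + b)/(6LEI) = 369/EI
  at B: point load 41 at a = 6: Pab(L + a)/(6LEI) = 369/EI
  θ_A0 = 1052/EI,  θ_B0 = 1222/EI
Flexibility coefficients: a unit moment at one end gives L/(3EI) there and L/(6EI) at the far end, so f₁₁ = f₂₂ = 4/EI and f₁₂ = f₂₁ = 2/EI.
Compatibility — zero rotation at each built-in end:
  4 M_A + 2 M_B = 1052
  2 M_A + 4 M_B = 1222
Solving the pair gives M_A = 146.8 kN·m and M_B = 232.2 kN·m (hogging).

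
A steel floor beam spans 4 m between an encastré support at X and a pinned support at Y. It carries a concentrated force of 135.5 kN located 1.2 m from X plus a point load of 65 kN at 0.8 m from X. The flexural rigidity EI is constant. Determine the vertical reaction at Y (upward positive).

R_Y = 20.1 kN

Choose R_Y as the redundant. The primary structure is the cantilever fixed at X.
Deflection at Y on the released cantilever, summing each load's contribution:
  point load 135.5 at a = 1.2: Pa²(3L − a)/(6EI) = 351.2/EI
  point load 65 at a = 0.8: Pa²(3L − a)/(6EI) = 77.65/EI
  δ_0 = 428.9/EI
Tip deflection under a unit load at Y: L³/(3EI) = 21.33/EI.
Compatibility at Y: δ_0 − R_Y·δ_{YY} = 0, so R_Y = 428.9/21.33 = 20.1 kN.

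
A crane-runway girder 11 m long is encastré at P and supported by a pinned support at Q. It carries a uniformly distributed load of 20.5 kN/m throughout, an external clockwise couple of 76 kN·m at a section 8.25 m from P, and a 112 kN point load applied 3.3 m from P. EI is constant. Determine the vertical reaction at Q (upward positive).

Remove the prop at Q; the released (primary) structure is a cantilever built in at P.
Deflection at Q on the released cantilever, summing each load's contribution:
  UDL 20.5: wL⁴/(8EI) = 37518/EI
  clockwise couple 76 at a = 8.25: M₀a(2L − a)/(2EI) = 4311/EI
  point load 112 at a = 3.3: Pa²(3L − a)/(6EI) = 6037/EI
  δ_0 = 47866/EI
Flexibility coefficient — unit upward force at Q: δ_{QQ} = L³/(3EI) = 443.7/EI.
The prop prevents deflection at Q: R_Q = δ_0/δ_{QQ} = 47866/443.7 = 107.9 kN.

R_Q = 107.9 kN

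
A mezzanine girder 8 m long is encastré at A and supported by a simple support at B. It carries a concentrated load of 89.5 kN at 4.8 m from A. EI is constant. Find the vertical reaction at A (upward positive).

R_A = 50.84 kN

Remove the prop at B; the released (primary) structure is a cantilever built in at A.
Primary-structure tip deflection at B by superposition:
  point load 89.5 at a = 4.8: Pa²(3L − a)/(6EI) = 6599/EI
Tip deflection under a unit load at B: L³/(3EI) = 170.7/EI.
The prop prevents deflection at B: R_B = δ_0/δ_{BB} = 6599/170.7 = 38.66 kN.
Vertical equilibrium: R_A = ΣP − R_B = 89.5 − 38.66 = 50.84 kN.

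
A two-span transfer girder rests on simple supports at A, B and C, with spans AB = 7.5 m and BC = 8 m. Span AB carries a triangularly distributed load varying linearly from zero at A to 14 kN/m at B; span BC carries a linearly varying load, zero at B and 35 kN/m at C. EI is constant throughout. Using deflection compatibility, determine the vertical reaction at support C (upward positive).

Take M_B as the redundant. Released structure: two simple spans AB and BC with a hinge at B.
Discontinuity in slope at B on the released structure — sum the simple-span end rotations:
  span AB: triangular load, peak 14: w₀L³/(45EI) = 131.2/EI
  span BC: triangular load, peak 35: 7w₀L³/(360EI) = 348.4/EI
  relative rotation θ_0 = (131.2 + 348.4)/EI = 479.7/EI
A unit hogging moment at B produces rotation L₁/(3EI) + L₂/(3EI) = 5.167/EI.
Slope continuity at B: θ_0 = M_B·5.167/EI, so M_B = 479.7/5.167 = 92.84 kN·m (hogging).
Span BC, ΣM about C: R_B^{BC}·8 = 373.3 + 92.84, so R_B^{BC} = 58.27 kN and R_C = 140 − 58.27 = 81.73 kN.

R_C = 81.73 kN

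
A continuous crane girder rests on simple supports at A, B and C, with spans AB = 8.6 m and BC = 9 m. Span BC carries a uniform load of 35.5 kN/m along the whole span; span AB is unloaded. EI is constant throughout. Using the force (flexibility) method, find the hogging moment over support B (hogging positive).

M_B = 183.8 kN·m

Take M_B as the redundant. Released structure: two simple spans AB and BC with a hinge at B.
Discontinuity in slope at B on the released structure — sum the simple-span end rotations:
  span BC: UDL 35.5: wL³/(24EI) = 1078/EI
  relative rotation θ_0 = (0 + 1078)/EI = 1078/EI
A unit hogging moment at B produces rotation L₁/(3EI) + L₂/(3EI) = 5.867/EI.
Compatibility: M_B·(L₁+L₂)/(3EI) = θ_0, giving M_B = 183.8 kN·m (hogging).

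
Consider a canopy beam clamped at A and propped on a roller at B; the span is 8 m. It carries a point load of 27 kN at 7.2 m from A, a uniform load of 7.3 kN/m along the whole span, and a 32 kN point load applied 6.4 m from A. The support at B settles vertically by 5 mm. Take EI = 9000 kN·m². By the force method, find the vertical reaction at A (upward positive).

R_A = 50.27 kN

Choose R_B as the redundant. The primary structure is the cantilever fixed at A.
Free-end deflection of the primary structure under the applied loading (downward +):
  point load 27 at a = 7.2: Pa²(3L − a)/(6EI) = 3919/EI
  UDL 7.3: wL⁴/(8EI) = 3738/EI
  point load 32 at a = 6.4: Pa²(3L − a)/(6EI) = 3845/EI
  δ_0 = 11501/EI
Flexibility coefficient — unit upward force at B: δ_{BB} = L³/(3EI) = 170.7/EI.
With EI = 9000 kN·m²: δ_0 = 1.2779 m and δ_{BB} = 0.018963 m/kN.
Compatibility — the beam at B must follow the support down by 0.005 m: δ_0 − R_B·δ_{BB} = 0.005, so R_B = (1.2779 − 0.005)/0.018963 = 67.13 kN.
Vertical equilibrium: R_A = ΣP − R_B = 117.4 − 67.13 = 50.27 kN.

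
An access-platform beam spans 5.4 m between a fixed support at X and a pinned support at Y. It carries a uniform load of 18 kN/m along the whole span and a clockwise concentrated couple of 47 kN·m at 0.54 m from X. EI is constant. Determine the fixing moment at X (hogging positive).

Take the reaction at Y as the redundant and release it; the primary structure is a cantilever fixed at X.
Free-end deflection of the primary structure under the applied loading (downward +):
  UDL 18: wL⁴/(8EI) = 1913/EI
  clockwise couple 47 at a = 0.54: M₀a(2L − a)/(2EI) = 130.2/EI
  δ_0 = 2043/EI
Tip deflection under a unit load at Y: L³/(3EI) = 52.49/EI.
Compatibility at Y: δ_0 − R_Y·δ_{YY} = 0, so R_Y = 2043/52.49 = 38.93 kN.
Moment equilibrium about X: M_X = Σ(load moments about X) − R_Y·L = 309.4 − 38.93×5.4 = 99.22 kN·m.

M_X = 99.22 kN·m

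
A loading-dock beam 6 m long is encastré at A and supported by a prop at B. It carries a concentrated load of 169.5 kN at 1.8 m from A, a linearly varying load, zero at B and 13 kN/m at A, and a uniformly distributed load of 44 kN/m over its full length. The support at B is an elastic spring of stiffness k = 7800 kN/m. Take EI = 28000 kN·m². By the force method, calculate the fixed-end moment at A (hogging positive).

M_A = 447 kN·m

Take the reaction at B as the redundant and release it; the primary structure is a cantilever fixed at A.
Deflection at B on the released cantilever, summing each load's contribution:
  point load 169.5 at a = 1.8: Pa²(3L − a)/(6EI) = 1483/EI
  triangular load, peak 13 at the fixed end: w₀L⁴/(30EI) = 561.6/EI
  UDL 44: wL⁴/(8EI) = 7128/EI
  δ_0 = 9172/EI
Tip deflection under a unit load at B: L³/(3EI) = 72/EI.
With EI = 28000 kN·m²: δ_0 = 0.32759 m and δ_{BB} = 0.002571 m/kN.
Compatibility — the spring shortens by R_B/k under the reaction it provides: δ_0 − R_B·δ_{BB} = R_B/k. With 1/k = 0.000128 m/kN, R_B = δ_0 / (δ_{BB} + 1/k) = 0.32759 / (0.002571 + 0.000128) = 121.3 kN.
Moment equilibrium about A: M_A = Σ(load moments about A) − R_B·L = 1175 − 121.3×6 = 447 kN·m.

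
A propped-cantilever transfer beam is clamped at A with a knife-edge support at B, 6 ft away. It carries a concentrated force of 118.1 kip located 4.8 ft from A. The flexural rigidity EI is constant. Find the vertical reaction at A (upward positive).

Take the reaction at B as the redundant and release it; the primary structure is a cantilever fixed at A.
Primary-structure tip deflection at B by superposition:
  point load 118.1 at a = 4.8: Pa²(3L − a)/(6EI) = 5986/EI
Tip deflection under a unit load at B: L³/(3EI) = 72/EI.
The prop prevents deflection at B: R_B = δ_0/δ_{BB} = 5986/72 = 83.14 kip.
Vertical equilibrium: R_A = ΣP − R_B = 118.1 − 83.14 = 34.96 kip.

R_A = 34.96 kip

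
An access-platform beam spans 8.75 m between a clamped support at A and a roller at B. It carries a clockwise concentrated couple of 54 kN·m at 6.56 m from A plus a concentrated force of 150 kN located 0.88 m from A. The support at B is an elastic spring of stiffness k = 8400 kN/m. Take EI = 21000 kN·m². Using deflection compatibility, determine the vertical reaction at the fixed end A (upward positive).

Choose R_B as the redundant. The primary structure is the cantilever fixed at A.
Downward deflection at the released point B due to the loads:
  clockwise couple 54 at a = 6.56: M₀a(2L − a)/(2EI) = 1938/EI
  point load 150 at a = 0.88: Pa²(3L − a)/(6EI) = 491.2/EI
  δ_0 = 2429/EI
Flexibility coefficient — unit upward force at B: δ_{BB} = L³/(3EI) = 223.3/EI.
With EI = 21000 kN·m²: δ_0 = 0.11566 m and δ_{BB} = 0.010634 m/kN.
Compatibility — the spring shortens by R_B/k under the reaction it provides: δ_0 − R_B·δ_{BB} = R_B/k. With 1/k = 0.000119 m/kN, R_B = δ_0 / (δ_{BB} + 1/k) = 0.11566 / (0.010634 + 0.000119) = 10.76 kN.
Vertical equilibrium: R_A = ΣP − R_B = 150 − 10.76 = 139.2 kN.

R_A = 139.2 kN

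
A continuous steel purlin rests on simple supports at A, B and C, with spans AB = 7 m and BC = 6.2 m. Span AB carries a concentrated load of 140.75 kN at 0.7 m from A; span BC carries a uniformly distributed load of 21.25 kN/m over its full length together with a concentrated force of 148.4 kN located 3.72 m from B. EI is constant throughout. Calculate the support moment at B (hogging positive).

M_B = 146.4 kN·m

Take M_B as the redundant. Released structure: two simple spans AB and BC with a hinge at B.
End slopes at the hinge B, treating each span as simply supported:
  span AB: point load 140.75 at a = 0.7: Pab(L + a)/(6LEI) = 113.8/EI
  span BC: UDL 21.25: wL³/(24EI) = 211/EI
  span BC: point load 148.4 at a = 3.72: Pab(L + b)/(6LEI) = 319.5/EI
  relative rotation θ_0 = (113.8 + 530.5)/EI = 644.3/EI
A unit hogging moment at B produces rotation L₁/(3EI) + L₂/(3EI) = 4.4/EI.
Compatibility: M_B·(L₁+L₂)/(3EI) = θ_0, giving M_B = 146.4 kN·m (hogging).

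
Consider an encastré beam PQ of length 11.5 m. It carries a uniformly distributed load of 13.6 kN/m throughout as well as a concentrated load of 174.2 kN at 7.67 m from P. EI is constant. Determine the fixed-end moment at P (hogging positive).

Take the two fixed-end moments M_P, M_Q as redundants; the released structure is the simple span PQ.
Simple-span end rotations at P and Q under the given loads:
  at P: UDL 13.6: wL³/(24EI) = 861.8/EI
  at Q: UDL 13.6: wL³/(24EI) = 861.8/EI
  at P: point load 174.2 at a = 7.67: Pab(L + b)/(6LEI) = 1137/EI
  at Q: point load 174.2 at a = 7.67: Pab(L + a)/(6LEI) = 1422/EI
  θ_P0 = 1999/EI,  θ_Q0 = 2284/EI
Flexibility coefficients: a unit moment at one end gives L/(3EI) there and L/(6EI) at the far end, so f₁₁ = f₂₂ = 3.833/EI and f₁₂ = f₂₁ = 1.917/EI.
Compatibility — zero rotation at each built-in end:
  3.833 M_P + 1.917 M_Q = 1999
  1.917 M_P + 3.833 M_Q = 2284
Solving the pair gives M_P = 298.1 kN·m and M_Q = 446.7 kN·m (hogging).

M_P = 298.1 kN·m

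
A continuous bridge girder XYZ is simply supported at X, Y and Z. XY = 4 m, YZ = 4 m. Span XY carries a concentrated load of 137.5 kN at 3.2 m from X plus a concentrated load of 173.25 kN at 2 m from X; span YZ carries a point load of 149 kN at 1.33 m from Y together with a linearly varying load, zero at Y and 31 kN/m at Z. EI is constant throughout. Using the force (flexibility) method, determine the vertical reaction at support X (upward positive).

R_X = 70.58 kN

Take M_Y as the redundant. Released structure: two simple spans XY and YZ with a hinge at Y.
Discontinuity in slope at Y on the released structure — sum the simple-span end rotations:
  span XY: point load 137.5 at a = 3.2: Pab(L + a)/(6LEI) = 105.6/EI
  span XY: point load 173.25 at a = 2: Pab(L + a)/(6LEI) = 173.2/EI
  span YZ: point load 149 at a = 1.33: Pab(L + b)/(6LEI) = 147/EI
  span YZ: triangular load, peak 31: 7w₀L³/(360EI) = 38.58/EI
  relative rotation θ_0 = (278.9 + 185.6)/EI = 464.5/EI
A unit hogging moment at Y produces rotation L₁/(3EI) + L₂/(3EI) = 2.667/EI.
Slope continuity at Y: θ_0 = M_Y·2.667/EI, so M_Y = 464.5/2.667 = 174.2 kN·m (hogging).
Span XY, ΣM about X with M_Y applied at Y: R_Y^{XY}·4 = 786.5 + 174.2, so R_Y^{XY} = 240.2 kN and R_X = 310.8 − 240.2 = 70.58 kN.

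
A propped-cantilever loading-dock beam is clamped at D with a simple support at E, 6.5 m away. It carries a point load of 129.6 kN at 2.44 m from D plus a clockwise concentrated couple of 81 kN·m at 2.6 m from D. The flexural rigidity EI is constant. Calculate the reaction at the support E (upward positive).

R_E = 35.93 kN

Take the reaction at E as the redundant and release it; the primary structure is a cantilever fixed at D.
Free-end deflection of the primary structure under the applied loading (downward +):
  point load 129.6 at a = 2.44: Pa²(3L − a)/(6EI) = 2194/EI
  clockwise couple 81 at a = 2.6: M₀a(2L − a)/(2EI) = 1095/EI
  δ_0 = 3289/EI
Tip deflection under a unit load at E: L³/(3EI) = 91.54/EI.
Compatibility at E: δ_0 − R_E·δ_{EE} = 0, so R_E = 3289/91.54 = 35.93 kN.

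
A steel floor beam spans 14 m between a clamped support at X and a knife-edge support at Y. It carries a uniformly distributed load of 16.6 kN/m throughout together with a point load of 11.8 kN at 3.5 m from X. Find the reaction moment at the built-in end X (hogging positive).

Remove the prop at Y; the released (primary) structure is a cantilever built in at X.
Free-end deflection of the primary structure under the applied loading (downward +):
  UDL 16.6: wL⁴/(8EI) = 79713/EI
  point load 11.8 at a = 3.5: Pa²(3L − a)/(6EI) = 927.5/EI
  δ_0 = 80641/EI
Flexibility coefficient — unit upward force at Y: δ_{YY} = L³/(3EI) = 914.7/EI.
The prop prevents deflection at Y: R_Y = δ_0/δ_{YY} = 80641/914.7 = 88.16 kN.
Moment equilibrium about X: M_X = Σ(load moments about X) − R_Y·L = 1668 − 88.16×14 = 433.8 kN·m.

M_X = 433.8 kN·m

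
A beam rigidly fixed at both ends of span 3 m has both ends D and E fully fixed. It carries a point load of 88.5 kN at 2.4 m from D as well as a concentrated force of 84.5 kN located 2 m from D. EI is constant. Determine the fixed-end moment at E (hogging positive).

M_E = 71.54 kN·m

Take the two fixed-end moments M_D, M_E as redundants; the released structure is the simple span DE.
On the primary (simply-supported) span, the end slopes from the loading are:
  at D: point load 88.5 at a = 2.4: Pab(L + b)/(6LEI) = 25.49/EI
  at E: point load 88.5 at a = 2.4: Pab(L + a)/(6LEI) = 38.23/EI
  at D: point load 84.5 at a = 2: Pab(L + b)/(6LEI) = 37.56/EI
  at E: point load 84.5 at a = 2: Pab(L + a)/(6LEI) = 46.94/EI
  θ_D0 = 63.04/EI,  θ_E0 = 85.18/EI
Flexibility coefficients: a unit moment at one end gives L/(3EI) there and L/(6EI) at the far end, so f₁₁ = f₂₂ = 1/EI and f₁₂ = f₂₁ = 0.5/EI.
Compatibility — zero rotation at each built-in end:
  1 M_D + 0.5 M_E = 63.04
  0.5 M_D + 1 M_E = 85.18
Solving the pair gives M_D = 27.27 kN·m and M_E = 71.54 kN·m (hogging).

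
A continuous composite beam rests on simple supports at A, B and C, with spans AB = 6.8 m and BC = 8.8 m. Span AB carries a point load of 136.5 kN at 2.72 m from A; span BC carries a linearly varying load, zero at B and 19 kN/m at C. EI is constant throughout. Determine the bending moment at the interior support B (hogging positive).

Release continuity at B by inserting a hinge; the redundant is the internal moment M_B. The primary structure is two simply-supported spans AB and BC.
Rotations at B on the released spans (each span's end-slope, ×1/EI):
  span AB: point load 136.5 at a = 2.72: Pab(L + a)/(6LEI) = 353.5/EI
  span BC: triangular load, peak 19: 7w₀L³/(360EI) = 251.8/EI
  relative rotation θ_0 = (353.5 + 251.8)/EI = 605.2/EI
A unit hogging moment at B produces rotation L₁/(3EI) + L₂/(3EI) = 5.2/EI.
Slope continuity at B: θ_0 = M_B·5.2/EI, so M_B = 605.2/5.2 = 116.4 kN·m (hogging).

M_B = 116.4 kN·m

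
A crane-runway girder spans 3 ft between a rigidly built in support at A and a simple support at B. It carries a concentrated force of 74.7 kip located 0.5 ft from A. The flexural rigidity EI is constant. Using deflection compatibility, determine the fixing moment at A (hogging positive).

Release the roller at B. Primary structure: cantilever fixed at A.
Primary-structure tip deflection at B by superposition:
  point load 74.7 at a = 0.5: Pa²(3L − a)/(6EI) = 26.46/EI
Flexibility coefficient — unit upward force at B: δ_{BB} = L³/(3EI) = 9/EI.
The prop prevents deflection at B: R_B = δ_0/δ_{BB} = 26.46/9 = 2.94 kip.
Moment equilibrium about A: M_A = Σ(load moments about A) − R_B·L = 37.35 − 2.94×3 = 28.53 kip·ft.

M_A = 28.53 kip·ft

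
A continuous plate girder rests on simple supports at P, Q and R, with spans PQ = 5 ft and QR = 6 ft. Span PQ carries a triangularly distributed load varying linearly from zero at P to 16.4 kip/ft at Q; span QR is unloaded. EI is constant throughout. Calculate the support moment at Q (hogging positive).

Insert a hinge at Q; M_Q is the redundant, and each span becomes simply supported.
Discontinuity in slope at Q on the released structure — sum the simple-span end rotations:
  span PQ: triangular load, peak 16.4: w₀L³/(45EI) = 45.56/EI
  relative rotation θ_0 = (45.56 + 0)/EI = 45.56/EI
A unit hogging moment at Q produces rotation L₁/(3EI) + L₂/(3EI) = 3.667/EI.
Slope continuity at Q: θ_0 = M_Q·3.667/EI, so M_Q = 45.56/3.667 = 12.42 kip·ft (hogging).

M_Q = 12.42 kip·ft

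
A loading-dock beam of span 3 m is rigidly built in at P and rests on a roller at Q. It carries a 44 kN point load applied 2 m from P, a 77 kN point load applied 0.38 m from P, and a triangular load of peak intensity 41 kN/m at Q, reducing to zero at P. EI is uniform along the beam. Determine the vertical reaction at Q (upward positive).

Take the reaction at Q as the redundant and release it; the primary structure is a cantilever fixed at P.
Downward deflection at the released point Q due to the loads:
  point load 44 at a = 2: Pa²(3L − a)/(6EI) = 205.3/EI
  point load 77 at a = 0.38: Pa²(3L − a)/(6EI) = 15.97/EI
  triangular load, peak 41 at the free end: 11w₀L⁴/(120EI) = 304.4/EI
  δ_0 = 525.7/EI
Tip deflection under a unit load at Q: L³/(3EI) = 9/EI.
The prop prevents deflection at Q: R_Q = δ_0/δ_{QQ} = 525.7/9 = 58.41 kN.

R_Q = 58.41 kN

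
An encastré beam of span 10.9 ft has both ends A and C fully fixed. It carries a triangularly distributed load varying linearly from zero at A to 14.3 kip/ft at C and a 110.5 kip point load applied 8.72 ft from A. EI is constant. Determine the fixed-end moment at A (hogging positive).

Take the two fixed-end moments M_A, M_C as redundants; the released structure is the simple span AC.
End rotations of the released simple span under the applied load (×1/EI):
  at A: triangular load, peak 14.3: 7w₀L³/(360EI) = 360.1/EI
  at C: triangular load, peak 14.3: w₀L³/(45EI) = 411.5/EI
  at A: point load 110.5 at a = 8.72: Pab(L + b)/(6LEI) = 420.1/EI
  at C: point load 110.5 at a = 8.72: Pab(L + a)/(6LEI) = 630.2/EI
  θ_A0 = 780.2/EI,  θ_C0 = 1042/EI
Flexibility coefficients: a unit moment at one end gives L/(3EI) there and L/(6EI) at the far end, so f₁₁ = f₂₂ = 3.633/EI and f₁₂ = f₂₁ = 1.817/EI.
Compatibility — zero rotation at each built-in end:
  3.633 M_A + 1.817 M_C = 780.2
  1.817 M_A + 3.633 M_C = 1042
Solving the pair gives M_A = 95.18 kip·ft and M_C = 239.1 kip·ft (hogging).

M_A = 95.18 kip·ft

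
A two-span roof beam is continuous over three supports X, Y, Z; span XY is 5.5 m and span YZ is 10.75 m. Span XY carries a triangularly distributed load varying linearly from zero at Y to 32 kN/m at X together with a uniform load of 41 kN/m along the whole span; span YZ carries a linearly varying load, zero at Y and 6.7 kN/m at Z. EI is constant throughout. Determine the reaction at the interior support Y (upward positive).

Insert a hinge at Y; M_Y is the redundant, and each span becomes simply supported.
Discontinuity in slope at Y on the released structure — sum the simple-span end rotations:
  span XY: triangular load, peak 32: 7w₀L³/(360EI) = 103.5/EI
  span XY: UDL 41: wL³/(24EI) = 284.2/EI
  span YZ: triangular load, peak 6.7: 7w₀L³/(360EI) = 161.8/EI
  relative rotation θ_0 = (387.7 + 161.8)/EI = 549.6/EI
A unit hogging moment at Y produces rotation L₁/(3EI) + L₂/(3EI) = 5.417/EI.
Compatibility: M_Y·(L₁+L₂)/(3EI) = θ_0, giving M_Y = 101.5 kN·m (hogging).
Span XY, ΣM about X with M_Y applied at Y: R_Y^{XY}·5.5 = 781.5 + 101.5, so R_Y^{XY} = 160.5 kN and R_X = 313.5 − 160.5 = 153 kN.
Span YZ, ΣM about Z: R_Y^{YZ}·10.75 = 129 + 101.5, so R_Y^{YZ} = 21.44 kN and R_Z = 36.01 − 21.44 = 14.57 kN.
R_Y = 160.5 + 21.44 = 182 kN.

R_Y = 182 kN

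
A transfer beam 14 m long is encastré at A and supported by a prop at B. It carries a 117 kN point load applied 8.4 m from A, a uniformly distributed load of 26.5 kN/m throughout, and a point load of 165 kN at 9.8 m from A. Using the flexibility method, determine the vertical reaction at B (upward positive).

Remove the prop at B; the released (primary) structure is a cantilever built in at A.
Primary-structure tip deflection at B by superposition:
  point load 117 at a = 8.4: Pa²(3L − a)/(6EI) = 46231/EI
  UDL 26.5: wL⁴/(8EI) = 127253/EI
  point load 165 at a = 9.8: Pa²(3L − a)/(6EI) = 85043/EI
  δ_0 = 258527/EI
Tip deflection under a unit load at B: L³/(3EI) = 914.7/EI.
Compatibility at B: δ_0 − R_B·δ_{BB} = 0, so R_B = 258527/914.7 = 282.6 kN.

R_B = 282.6 kN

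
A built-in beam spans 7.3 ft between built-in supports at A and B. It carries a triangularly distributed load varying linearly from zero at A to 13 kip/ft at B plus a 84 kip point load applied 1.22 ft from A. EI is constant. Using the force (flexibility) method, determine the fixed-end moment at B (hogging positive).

Take the two fixed-end moments M_A, M_B as redundants; the released structure is the simple span AB.
On the primary (simply-supported) span, the end slopes from the loading are:
  at A: triangular load, peak 13: 7w₀L³/(360EI) = 98.33/EI
  at B: triangular load, peak 13: w₀L³/(45EI) = 112.4/EI
  at A: point load 84 at a = 1.22: Pab(L + b)/(6LEI) = 190.3/EI
  at B: point load 84 at a = 1.22: Pab(L + a)/(6LEI) = 121.2/EI
  θ_A0 = 288.7/EI,  θ_B0 = 233.6/EI
Flexibility coefficients: a unit moment at one end gives L/(3EI) there and L/(6EI) at the far end, so f₁₁ = f₂₂ = 2.433/EI and f₁₂ = f₂₁ = 1.217/EI.
Compatibility — zero rotation at each built-in end:
  2.433 M_A + 1.217 M_B = 288.7
  1.217 M_A + 2.433 M_B = 233.6
Solving the pair gives M_A = 94.18 kip·ft and M_B = 48.9 kip·ft (hogging).

M_B = 48.9 kip·ft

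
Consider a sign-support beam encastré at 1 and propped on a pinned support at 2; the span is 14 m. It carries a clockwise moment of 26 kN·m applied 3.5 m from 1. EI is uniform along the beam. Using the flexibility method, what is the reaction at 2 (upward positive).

R_2 = 1.219 kN

Release the roller at 2. Primary structure: cantilever fixed at 1.
Free-end deflection of the primary structure under the applied loading (downward +):
  clockwise couple 26 at a = 3.5: M₀a(2L − a)/(2EI) = 1115/EI
Tip deflection under a unit load at 2: L³/(3EI) = 914.7/EI.
Compatibility at 2: δ_0 − R_2·δ_{22} = 0, so R_2 = 1115/914.7 = 1.219 kN.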